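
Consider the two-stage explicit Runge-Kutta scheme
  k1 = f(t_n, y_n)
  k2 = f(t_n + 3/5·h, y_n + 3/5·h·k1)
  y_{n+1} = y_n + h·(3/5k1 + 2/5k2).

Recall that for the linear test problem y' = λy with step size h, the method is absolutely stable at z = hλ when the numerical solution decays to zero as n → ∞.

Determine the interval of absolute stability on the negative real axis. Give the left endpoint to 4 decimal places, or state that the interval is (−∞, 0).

(-4.1667, 0).

With y'=λy (z=hλ):
  k1=λy_n ⇒ h·k1=z·y_n;  k2=λ(1+3/5z)y_n ⇒ h·k2=z(1+3/5z)y_n
  y_{n+1}/y_n = 1 + 3/5z + 2/5z(1+3/5z) = 1 + z + 6/25z²
  so R(z) = 1 + z + 6/25z².

Need |R(x)|<1, x<0.
x=-1.47: |R|=0.0486
R=1: x+6/25x²=0 ⇒ x=−25/6=-4.1667; min R=1−1/(4·6/25)=-0.0417>−1
Confirm numerically:
  x=-3.687: |R|=0.57555 <1
  x=-3.626: |R|=0.52949 <1
  x=-3.297: |R|=0.31185 <1
  x=-4.721: |R|=1.62808 >1
  x=-4.410: |R|=1.25754 >1
Stable set (-4.1667, 0).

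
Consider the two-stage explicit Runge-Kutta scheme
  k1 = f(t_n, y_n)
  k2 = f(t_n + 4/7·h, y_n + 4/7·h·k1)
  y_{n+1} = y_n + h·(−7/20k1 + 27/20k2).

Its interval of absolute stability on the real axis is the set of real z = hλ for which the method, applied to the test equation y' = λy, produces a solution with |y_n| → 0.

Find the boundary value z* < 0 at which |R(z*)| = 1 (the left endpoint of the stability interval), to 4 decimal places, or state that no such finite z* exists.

z* = -1.2963.

Set f=λy, z=hλ:
  k1=λy_n ⇒ h·k1=z·y_n;  k2=λ(1+4/7z)y_n ⇒ h·k2=z(1+4/7z)y_n
  y_{n+1}/y_n = 1 − 7/20z + 27/20z(1+4/7z) = 1 + z + 27/35z²
  so R(z) = 1 + z + 27/35z².

Find x<0 with |R(x)|<1.
x=-1.75: |R|=1.6125
R=1: x+27/35x²=0 ⇒ x=−35/27=-1.2963; min R=1−1/(4·27/35)=0.6759>−1
Confirm numerically:
  x=-1.260: |R|=0.96472 <1
  x=-1.203: |R|=0.91342 <1
  x=-1.126: |R|=0.85208 <1
  x=-0.876: |R|=0.71598 <1
  x=-1.728: |R|=1.57547 >1
  x=-1.670: |R|=1.48144 >1
  x=-1.650: |R|=1.45021 >1
Stable set (-1.2963, 0).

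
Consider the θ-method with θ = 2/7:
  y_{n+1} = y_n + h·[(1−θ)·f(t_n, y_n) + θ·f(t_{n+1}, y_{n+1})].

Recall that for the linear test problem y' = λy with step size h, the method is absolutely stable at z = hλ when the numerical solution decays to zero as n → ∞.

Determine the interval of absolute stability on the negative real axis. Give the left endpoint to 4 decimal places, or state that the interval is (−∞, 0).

On y'=λy, z=hλ:
  y_{n+1} = y_n + z·[5/7·y_n + 2/7·y_{n+1}] ⇒ (1 − 2/7z)y_{n+1} = (1 + 5/7z)y_n
  so R(z) = (1 + 5/7z)/(1 − 2/7z).

Solve |R(x)|<1 on ℝ⁻.
x=-1.36: |R|=0.0206
R=−1: 1+5/7x = −1+2/7x ⇒ -3/7x=2 ⇒ x=2/(-3/7)=-4.6667
Confirm numerically:
  x=-3.538: |R|=0.75945 <1
  x=-3.513: |R|=0.75324 <1
  x=-2.060: |R|=0.29676 <1
  x=-2.019: |R|=0.28039 <1
  x=-4.973: |R|=1.05423 >1
  x=-4.965: |R|=1.05286 >1
  x=-4.957: |R|=1.05150 >1
Interval (-4.6667, 0).

(-4.6667, 0).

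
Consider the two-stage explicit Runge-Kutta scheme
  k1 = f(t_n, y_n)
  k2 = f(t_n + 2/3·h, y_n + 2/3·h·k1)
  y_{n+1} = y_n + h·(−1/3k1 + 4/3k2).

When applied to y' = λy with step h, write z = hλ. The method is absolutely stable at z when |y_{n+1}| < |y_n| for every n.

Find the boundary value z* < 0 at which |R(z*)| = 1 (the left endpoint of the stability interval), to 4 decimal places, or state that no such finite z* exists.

left endpoint -1.1250.

With y'=λy (z=hλ):
  k1=λy_n ⇒ h·k1=z·y_n;  k2=λ(1+2/3z)y_n ⇒ h·k2=z(1+2/3z)y_n
  y_{n+1}/y_n = 1 − 1/3z + 4/3z(1+2/3z) = 1 + z + 8/9z²
  Hence R(z) = 1 + z + 8/9z².

Find x<0 with |R(x)|<1.
x=-0.54: |R|=0.7192
R=1: x+8/9x²=0 ⇒ x=−9/8=-1.1250; min R=1−1/(4·8/9)=0.7188>−1
Confirm numerically:
  x=-1.099: |R|=0.97460 <1
  x=-0.962: |R|=0.86062 <1
  x=-0.899: |R|=0.81940 <1
  x=-0.613: |R|=0.72102 <1
  x=-1.669: |R|=1.80705 >1
  x=-1.175: |R|=1.05222 >1
So |R|<1 on (-1.1250, 0).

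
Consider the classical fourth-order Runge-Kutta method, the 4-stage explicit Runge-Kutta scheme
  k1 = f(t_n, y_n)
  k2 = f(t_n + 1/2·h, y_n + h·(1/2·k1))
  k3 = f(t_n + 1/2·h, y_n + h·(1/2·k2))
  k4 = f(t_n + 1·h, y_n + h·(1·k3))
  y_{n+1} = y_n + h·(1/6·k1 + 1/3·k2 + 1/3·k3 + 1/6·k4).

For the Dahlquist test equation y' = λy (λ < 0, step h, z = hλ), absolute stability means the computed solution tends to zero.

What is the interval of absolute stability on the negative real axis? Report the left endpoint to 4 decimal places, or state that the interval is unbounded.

Set f=λy, z=hλ:
  order 4, 4-stage ⇒ R(z)=1+z+z^2/2+z^3/6+z^4/24
  (e.g. R(-1.1)=0.34417, |R|=0.34417)

Solve |R(x)|<1 on ℝ⁻.
x=-1.1: |R|=0.3442
|R(-2.93)|=1.2410 |R(-1.66)|=0.2718 |R(-0.5)|=0.6068
Bisect:
  x_lo=-3.2418 |R|=1.9367  x_hi=-0.3894 |R|=0.6775
  mid=-1.81565 |R|=0.28788 →hi
  mid=-2.52874 |R|=0.67726 →hi
  mid=-2.88529 |R|=1.16154 →lo
  mid=-2.70702 |R|=0.88826 →hi
  mid=-2.79616 |R|=1.01650 →lo
  mid=-2.75159 |R|=0.95036 →hi
  mid=-2.77387 |R|=0.98292 →hi
  mid=-2.78501 |R|=0.99958 →hi
  ...
  [-2.78536,-2.78519] ⇒ x*=-2.7853
So |R|<1 on (-2.7853, 0).

(-2.7853, 0).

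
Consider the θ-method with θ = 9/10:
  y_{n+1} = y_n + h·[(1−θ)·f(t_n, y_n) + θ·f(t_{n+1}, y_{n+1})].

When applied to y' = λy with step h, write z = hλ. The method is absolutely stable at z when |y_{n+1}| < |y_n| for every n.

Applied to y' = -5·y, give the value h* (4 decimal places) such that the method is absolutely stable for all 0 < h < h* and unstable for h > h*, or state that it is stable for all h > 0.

(−∞, 0) — no finite endpoint. Any h>0 works for λ=-5.

Set f=λy, z=hλ:
  y_{n+1} = y_n + z·[1/10·y_n + 9/10·y_{n+1}] ⇒ (1 − 9/10z)y_{n+1} = (1 + 1/10z)y_n
  ⇒ R(z) = (1 + 1/10z)/(1 − 9/10z).

Find x<0 with |R(x)|<1.
x=-1.54: |R|=0.3546
x=-2: |R|=0.2857
x=-10: |R|=0.0000
x=-100: |R|=0.0989
θ=9/10≥1/2 ⇒ |1+1/10x|<|1−9/10x| ∀x<0 ⇒ unbounded interval.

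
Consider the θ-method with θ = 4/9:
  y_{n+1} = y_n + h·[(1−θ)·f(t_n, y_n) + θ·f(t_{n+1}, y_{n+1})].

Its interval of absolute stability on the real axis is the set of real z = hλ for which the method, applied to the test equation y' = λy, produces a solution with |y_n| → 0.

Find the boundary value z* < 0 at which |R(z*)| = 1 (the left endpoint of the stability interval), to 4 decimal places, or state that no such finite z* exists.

z* = -18.0000.

With y'=λy (z=hλ):
  y_{n+1} = y_n + z·[5/9·y_n + 4/9·y_{n+1}] ⇒ (1 − 4/9z)y_{n+1} = (1 + 5/9z)y_n
  ⇒ R(z) = (1 + 5/9z)/(1 − 4/9z).

Need |R(x)|<1, x<0.
x=-1: |R|=0.3077
R=−1: 1+5/9x = −1+4/9x ⇒ -1/9x=2 ⇒ x=2/(-1/9)=-18.0000
Confirm numerically:
  x=-17.188: |R|=0.98956 <1
  x=-15.349: |R|=0.96234 <1
  x=-8.176: |R|=0.76444 <1
  x=-18.500: |R|=1.00602 >1
  x=-18.349: |R|=1.00424 >1
Interval (-18.0000, 0).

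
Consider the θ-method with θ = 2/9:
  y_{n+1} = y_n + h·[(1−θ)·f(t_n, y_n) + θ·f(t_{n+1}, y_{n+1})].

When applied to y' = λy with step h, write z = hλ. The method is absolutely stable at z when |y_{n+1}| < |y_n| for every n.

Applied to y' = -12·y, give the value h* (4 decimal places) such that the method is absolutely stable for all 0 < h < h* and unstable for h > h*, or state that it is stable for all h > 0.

(-3.6000,0); λ=-12 ⇒ h* = (18/5)/12 = 0.3000.

Test eqn y'=λy, z=hλ:
  y_{n+1} = y_n + z·[7/9·y_n + 2/9·y_{n+1}] ⇒ (1 − 2/9z)y_{n+1} = (1 + 7/9z)y_n
  R(z) = (1 + 7/9z)/(1 − 2/9z).

Find x<0 with |R(x)|<1.
x=-1.36: |R|=0.0444
R=−1: 1+7/9x = −1+2/9x ⇒ -5/9x=2 ⇒ x=2/(-5/9)=-3.6000
Confirm numerically:
  x=-3.418: |R|=0.94254 <1
  x=-3.314: |R|=0.90850 <1
  x=-3.206: |R|=0.87218 <1
  x=-3.105: |R|=0.83728 <1
  x=-4.036: |R|=1.12769 >1
  x=-3.742: |R|=1.04307 >1
So |R|<1 on (-3.6000, 0).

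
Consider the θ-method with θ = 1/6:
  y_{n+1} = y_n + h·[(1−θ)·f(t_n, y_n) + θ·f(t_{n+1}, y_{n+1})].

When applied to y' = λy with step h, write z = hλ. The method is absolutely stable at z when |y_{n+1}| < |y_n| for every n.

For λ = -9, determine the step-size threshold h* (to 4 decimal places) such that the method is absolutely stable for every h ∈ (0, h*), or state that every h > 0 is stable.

(-3.0000,0); λ=-9 ⇒ h* = (3)/9 = 0.3333.

On y'=λy, z=hλ:
  y_{n+1} = y_n + z·[5/6·y_n + 1/6·y_{n+1}] ⇒ (1 − 1/6z)y_{n+1} = (1 + 5/6z)y_n
  ⇒ R(z) = (1 + 5/6z)/(1 − 1/6z).

Solve |R(x)|<1 on ℝ⁻.
x=-0.83: |R|=0.2709
R=−1: 1+5/6x = −1+1/6x ⇒ -2/3x=2 ⇒ x=2/(-2/3)=-3.0000
Confirm numerically:
  x=-2.801: |R|=0.90956 <1
  x=-2.016: |R|=0.50898 <1
  x=-1.936: |R|=0.46371 <1
  x=-1.452: |R|=0.16908 <1
  x=-3.298: |R|=1.12820 >1
  x=-3.193: |R|=1.08398 >1
  x=-3.033: |R|=1.01461 >1
So |R|<1 on (-3.0000, 0).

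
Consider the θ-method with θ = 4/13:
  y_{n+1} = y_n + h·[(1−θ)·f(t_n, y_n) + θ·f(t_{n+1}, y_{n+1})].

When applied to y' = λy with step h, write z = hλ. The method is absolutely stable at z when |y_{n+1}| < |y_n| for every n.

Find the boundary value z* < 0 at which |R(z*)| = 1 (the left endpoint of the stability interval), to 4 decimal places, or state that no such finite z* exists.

left endpoint -5.2000.

Test eqn y'=λy, z=hλ:
  y_{n+1} = y_n + z·[9/13·y_n + 4/13·y_{n+1}] ⇒ (1 − 4/13z)y_{n+1} = (1 + 9/13z)y_n
  ⇒ R(z) = (1 + 9/13z)/(1 − 4/13z).

Boundary: |R(x)|=1, x<0.
x=-0.5: |R|=0.5667
R=−1: 1+9/13x = −1+4/13x ⇒ -5/13x=2 ⇒ x=2/(-5/13)=-5.2000
Confirm numerically:
  x=-4.561: |R|=0.89774 <1
  x=-4.316: |R|=0.85395 <1
  x=-3.663: |R|=0.72208 <1
  x=-3.096: |R|=0.58557 <1
  x=-5.411: |R|=1.03045 >1
  x=-5.386: |R|=1.02692 >1
Interval (-5.2000, 0).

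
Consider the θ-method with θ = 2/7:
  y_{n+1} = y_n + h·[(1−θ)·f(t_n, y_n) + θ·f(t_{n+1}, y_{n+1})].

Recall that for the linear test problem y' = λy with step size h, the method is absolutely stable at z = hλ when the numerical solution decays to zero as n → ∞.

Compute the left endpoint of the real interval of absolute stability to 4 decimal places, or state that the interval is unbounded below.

Set f=λy, z=hλ:
  y_{n+1} = y_n + z·[5/7·y_n + 2/7·y_{n+1}] ⇒ (1 − 2/7z)y_{n+1} = (1 + 5/7z)y_n
  so R(z) = (1 + 5/7z)/(1 − 2/7z).

Find x<0 with |R(x)|<1.
x=-0.83: |R|=0.3291
R=−1: 1+5/7x = −1+2/7x ⇒ -3/7x=2 ⇒ x=2/(-3/7)=-4.6667
Confirm numerically:
  x=-3.585: |R|=0.77100 <1
  x=-2.509: |R|=0.46139 <1
  x=-2.263: |R|=0.37437 <1
  x=-2.078: |R|=0.30387 <1
  x=-4.986: |R|=1.05645 >1
  x=-4.830: |R|=1.02941 >1
Stable set (-4.6667, 0).

left endpoint -4.6667.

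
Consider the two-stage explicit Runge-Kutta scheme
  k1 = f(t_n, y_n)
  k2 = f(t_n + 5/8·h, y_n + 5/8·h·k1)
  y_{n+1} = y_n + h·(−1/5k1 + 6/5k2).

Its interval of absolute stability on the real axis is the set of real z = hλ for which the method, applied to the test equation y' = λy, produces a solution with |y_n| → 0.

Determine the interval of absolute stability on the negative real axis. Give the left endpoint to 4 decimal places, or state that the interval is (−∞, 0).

(-1.3333, 0).

Set f=λy, z=hλ:
  k1=λy_n ⇒ h·k1=z·y_n;  k2=λ(1+5/8z)y_n ⇒ h·k2=z(1+5/8z)y_n
  y_{n+1}/y_n = 1 − 1/5z + 6/5z(1+5/8z) = 1 + z + 3/4z²
  so R(z) = 1 + z + 3/4z².

Boundary: |R(x)|=1, x<0.
x=-0.82: |R|=0.6843
R=1: x+3/4x²=0 ⇒ x=−4/3=-1.3333; min R=1−1/(4·3/4)=0.6667>−1
Confirm numerically:
  x=-0.987: |R|=0.74363 <1
  x=-0.905: |R|=0.70927 <1
  x=-0.548: |R|=0.67723 <1
  x=-1.650: |R|=1.39187 >1
  x=-1.394: |R|=1.06343 >1
Stable set (-1.3333, 0).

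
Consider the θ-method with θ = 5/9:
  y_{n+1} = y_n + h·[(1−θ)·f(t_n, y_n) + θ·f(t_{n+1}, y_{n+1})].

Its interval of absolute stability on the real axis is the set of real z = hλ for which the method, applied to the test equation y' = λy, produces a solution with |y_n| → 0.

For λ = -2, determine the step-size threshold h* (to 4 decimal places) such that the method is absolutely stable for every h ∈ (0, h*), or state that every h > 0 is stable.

With y'=λy (z=hλ):
  y_{n+1} = y_n + z·[4/9·y_n + 5/9·y_{n+1}] ⇒ (1 − 5/9z)y_{n+1} = (1 + 4/9z)y_n
  so R(z) = (1 + 4/9z)/(1 − 5/9z).

Boundary: |R(x)|=1, x<0.
x=-1.11: |R|=0.3134
x=-2: |R|=0.0526
x=-10: |R|=0.5254
x=-100: |R|=0.7682
θ=5/9≥1/2 ⇒ |1+4/9x|<|1−5/9x| ∀x<0 ⇒ interval (−∞,0).

unbounded; (−∞, 0). Any h>0 works for λ=-2.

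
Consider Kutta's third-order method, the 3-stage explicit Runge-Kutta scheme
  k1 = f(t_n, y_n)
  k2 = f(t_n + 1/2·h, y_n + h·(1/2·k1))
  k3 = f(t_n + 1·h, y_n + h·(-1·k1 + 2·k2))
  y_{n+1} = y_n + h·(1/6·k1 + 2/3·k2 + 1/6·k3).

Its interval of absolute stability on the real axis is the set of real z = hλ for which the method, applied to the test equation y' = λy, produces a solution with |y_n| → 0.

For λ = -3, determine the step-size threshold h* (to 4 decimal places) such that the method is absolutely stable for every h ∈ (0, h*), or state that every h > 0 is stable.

(-2.5127,0); λ=-3 ⇒ h* = 0.8376.

Set f=λy, z=hλ:
  order 3, 3-stage ⇒ R(z)=1+z+z^2/2+z^3/6
  (e.g. R(-1.48)=0.07490, |R|=0.07490)

Find x<0 with |R(x)|<1.
x=-1.48: |R|=0.0749
|R(-2.39)|=0.8093 |R(-2.17)|=0.5186 |R(-1.99)|=0.3234
Bisect:
  x_lo=-3.3504 |R|=3.0060  x_hi=-0.0726 |R|=0.9299
  mid=-1.71152 |R|=0.08247 →hi
  mid=-2.53097 |R|=1.03022 →lo
  mid=-2.12125 |R|=0.46223 →hi
  mid=-2.32611 |R|=0.71840 →hi
  mid=-2.42854 |R|=0.86681 →hi
  mid=-2.47976 |R|=0.94658 →hi
  mid=-2.50536 |R|=0.98790 →hi
  ...
  [-2.51277,-2.51257] ⇒ x*=-2.5127
Stable set (-2.5127, 0).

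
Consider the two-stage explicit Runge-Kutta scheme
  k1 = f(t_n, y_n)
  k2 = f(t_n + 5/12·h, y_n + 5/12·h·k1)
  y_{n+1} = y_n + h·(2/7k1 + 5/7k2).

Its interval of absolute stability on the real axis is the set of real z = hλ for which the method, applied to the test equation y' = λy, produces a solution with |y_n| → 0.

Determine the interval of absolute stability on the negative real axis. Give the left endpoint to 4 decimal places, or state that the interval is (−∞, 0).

On y'=λy, z=hλ:
  k1=λy_n ⇒ h·k1=z·y_n;  k2=λ(1+5/12z)y_n ⇒ h·k2=z(1+5/12z)y_n
  y_{n+1}/y_n = 1 + 2/7z + 5/7z(1+5/12z) = 1 + z + 25/84z²
  ⇒ R(z) = 1 + z + 25/84z².

Solve |R(x)|<1 on ℝ⁻.
x=-0.91: |R|=0.3365
R=1: x+25/84x²=0 ⇒ x=−84/25=-3.3600; min R=1−1/(4·25/84)=0.1600>−1
Confirm numerically:
  x=-3.063: |R|=0.72925 <1
  x=-2.942: |R|=0.63400 <1
  x=-2.274: |R|=0.26501 <1
  x=-3.928: |R|=1.66402 >1
  x=-3.837: |R|=1.54472 >1
  x=-3.463: |R|=1.10616 >1
Interval (-3.3600, 0).

(-3.3600, 0).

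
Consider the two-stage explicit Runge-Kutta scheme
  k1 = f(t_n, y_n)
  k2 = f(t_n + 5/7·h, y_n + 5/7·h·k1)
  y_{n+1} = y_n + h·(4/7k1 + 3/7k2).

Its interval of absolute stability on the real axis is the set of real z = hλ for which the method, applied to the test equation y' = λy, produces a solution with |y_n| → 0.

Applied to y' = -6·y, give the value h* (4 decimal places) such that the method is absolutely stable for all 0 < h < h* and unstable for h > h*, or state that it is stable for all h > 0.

Set f=λy, z=hλ:
  k1=λy_n ⇒ h·k1=z·y_n;  k2=λ(1+5/7z)y_n ⇒ h·k2=z(1+5/7z)y_n
  y_{n+1}/y_n = 1 + 4/7z + 3/7z(1+5/7z) = 1 + z + 15/49z²
  Hence R(z) = 1 + z + 15/49z².

Solve |R(x)|<1 on ℝ⁻.
x=-0.93: |R|=0.3348
R=1: x+15/49x²=0 ⇒ x=−49/15=-3.2667; min R=1−1/(4·15/49)=0.1833>−1
Confirm numerically:
  x=-2.745: |R|=0.56164 <1
  x=-2.601: |R|=0.46998 <1
  x=-2.541: |R|=0.43553 <1
  x=-2.387: |R|=0.35722 <1
  x=-3.655: |R|=1.43450 >1
  x=-3.637: |R|=1.41232 >1
Interval (-3.2667, 0).

(-3.2667,0); λ=-6 ⇒ h* = (49/15)/6 = 0.5444.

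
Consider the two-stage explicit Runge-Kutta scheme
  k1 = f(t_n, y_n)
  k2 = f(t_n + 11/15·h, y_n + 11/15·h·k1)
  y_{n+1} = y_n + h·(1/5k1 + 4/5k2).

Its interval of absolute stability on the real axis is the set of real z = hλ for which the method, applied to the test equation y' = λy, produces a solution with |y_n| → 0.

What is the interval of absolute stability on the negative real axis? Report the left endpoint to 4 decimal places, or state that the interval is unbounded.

Test eqn y'=λy, z=hλ:
  k1=λy_n ⇒ h·k1=z·y_n;  k2=λ(1+11/15z)y_n ⇒ h·k2=z(1+11/15z)y_n
  y_{n+1}/y_n = 1 + 1/5z + 4/5z(1+11/15z) = 1 + z + 44/75z²
  ⇒ R(z) = 1 + z + 44/75z².

Boundary: |R(x)|=1, x<0.
x=-0.4: |R|=0.6939
R=1: x+44/75x²=0 ⇒ x=−75/44=-1.7045; min R=1−1/(4·44/75)=0.5739>−1
Confirm numerically:
  x=-1.362: |R|=0.72629 <1
  x=-1.287: |R|=0.68474 <1
  x=-1.215: |R|=0.65105 <1
  x=-0.902: |R|=0.57531 <1
  x=-2.265: |R|=1.74473 >1
  x=-1.867: |R|=1.17794 >1
  x=-1.855: |R|=1.16373 >1
Stable set (-1.7045, 0).

z∈(-1.7045,0).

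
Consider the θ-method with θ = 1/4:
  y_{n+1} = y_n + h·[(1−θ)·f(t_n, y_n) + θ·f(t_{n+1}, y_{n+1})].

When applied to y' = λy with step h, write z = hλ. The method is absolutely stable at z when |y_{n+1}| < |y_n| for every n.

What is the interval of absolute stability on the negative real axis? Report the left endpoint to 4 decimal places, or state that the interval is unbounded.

(-4.0000, 0).

On y'=λy, z=hλ:
  y_{n+1} = y_n + z·[3/4·y_n + 1/4·y_{n+1}] ⇒ (1 − 1/4z)y_{n+1} = (1 + 3/4z)y_n
  ⇒ R(z) = (1 + 3/4z)/(1 − 1/4z).

Solve |R(x)|<1 on ℝ⁻.
x=-1.63: |R|=0.1581
R=−1: 1+3/4x = −1+1/4x ⇒ -1/2x=2 ⇒ x=2/(-1/2)=-4.0000
Confirm numerically:
  x=-2.980: |R|=0.70774 <1
  x=-2.730: |R|=0.62259 <1
  x=-2.237: |R|=0.43466 <1
  x=-1.912: |R|=0.29364 <1
  x=-4.376: |R|=1.08978 >1
  x=-4.064: |R|=1.01587 >1
Stable set (-4.0000, 0).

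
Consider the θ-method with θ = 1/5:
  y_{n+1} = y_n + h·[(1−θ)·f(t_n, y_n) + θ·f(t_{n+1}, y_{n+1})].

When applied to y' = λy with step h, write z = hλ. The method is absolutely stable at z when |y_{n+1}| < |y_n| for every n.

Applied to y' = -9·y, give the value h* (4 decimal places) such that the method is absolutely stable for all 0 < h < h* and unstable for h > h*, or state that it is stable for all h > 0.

(-3.3333,0); λ=-9 ⇒ h* = (10/3)/9 = 0.3704.

Test eqn y'=λy, z=hλ:
  y_{n+1} = y_n + z·[4/5·y_n + 1/5·y_{n+1}] ⇒ (1 − 1/5z)y_{n+1} = (1 + 4/5z)y_n
  Hence R(z) = (1 + 4/5z)/(1 − 1/5z).

Find x<0 with |R(x)|<1.
x=-1.42: |R|=0.1059
R=−1: 1+4/5x = −1+1/5x ⇒ -3/5x=2 ⇒ x=2/(-3/5)=-3.3333
Confirm numerically:
  x=-3.060: |R|=0.89826 <1
  x=-2.566: |R|=0.69574 <1
  x=-2.111: |R|=0.48432 <1
  x=-3.597: |R|=1.09201 >1
  x=-3.572: |R|=1.08353 >1
  x=-3.426: |R|=1.03299 >1
Interval (-3.3333, 0).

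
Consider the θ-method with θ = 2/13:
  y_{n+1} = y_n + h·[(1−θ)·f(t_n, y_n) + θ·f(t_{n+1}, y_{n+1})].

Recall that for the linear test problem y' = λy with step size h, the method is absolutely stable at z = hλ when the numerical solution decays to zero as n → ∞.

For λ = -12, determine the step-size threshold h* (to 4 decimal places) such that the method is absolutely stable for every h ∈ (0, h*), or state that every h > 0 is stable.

(-2.8889,0); λ=-12 ⇒ h* = (26/9)/12 = 0.2407.

Test eqn y'=λy, z=hλ:
  y_{n+1} = y_n + z·[11/13·y_n + 2/13·y_{n+1}] ⇒ (1 − 2/13z)y_{n+1} = (1 + 11/13z)y_n
  ⇒ R(z) = (1 + 11/13z)/(1 − 2/13z).

Need |R(x)|<1, x<0.
x=-0.36: |R|=0.6589
R=−1: 1+11/13x = −1+2/13x ⇒ -9/13x=2 ⇒ x=2/(-9/13)=-2.8889
Confirm numerically:
  x=-2.369: |R|=0.73622 <1
  x=-2.271: |R|=0.68299 <1
  x=-1.517: |R|=0.22995 <1
  x=-3.254: |R|=1.16844 >1
  x=-2.983: |R|=1.04466 >1
Interval (-2.8889, 0).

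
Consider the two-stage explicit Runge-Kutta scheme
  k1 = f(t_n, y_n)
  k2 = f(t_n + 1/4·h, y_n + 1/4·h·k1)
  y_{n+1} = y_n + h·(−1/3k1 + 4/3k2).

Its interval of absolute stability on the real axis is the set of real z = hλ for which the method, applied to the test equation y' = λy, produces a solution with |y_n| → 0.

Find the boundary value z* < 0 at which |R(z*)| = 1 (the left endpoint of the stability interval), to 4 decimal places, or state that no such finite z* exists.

Test eqn y'=λy, z=hλ:
  k1=λy_n ⇒ h·k1=z·y_n;  k2=λ(1+1/4z)y_n ⇒ h·k2=z(1+1/4z)y_n
  y_{n+1}/y_n = 1 − 1/3z + 4/3z(1+1/4z) = 1 + z + 1/3z²
  so R(z) = 1 + z + 1/3z².

Find x<0 with |R(x)|<1.
x=-0.89: |R|=0.3740
R=1: x+1/3x²=0 ⇒ x=−3=-3.0000; min R=1−1/(4·1/3)=0.2500>−1
Confirm numerically:
  x=-2.872: |R|=0.87746 <1
  x=-1.644: |R|=0.25691 <1
  x=-1.594: |R|=0.25295 <1
  x=-3.378: |R|=1.42563 >1
  x=-3.292: |R|=1.32042 >1
  x=-3.218: |R|=1.23384 >1
Interval (-3.0000, 0).

z* = -3.0000.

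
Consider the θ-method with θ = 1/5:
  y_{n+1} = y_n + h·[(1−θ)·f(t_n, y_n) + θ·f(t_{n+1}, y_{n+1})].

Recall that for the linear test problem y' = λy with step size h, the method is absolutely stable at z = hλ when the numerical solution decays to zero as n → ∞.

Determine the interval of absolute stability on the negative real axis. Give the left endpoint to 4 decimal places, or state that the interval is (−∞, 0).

Set f=λy, z=hλ:
  y_{n+1} = y_n + z·[4/5·y_n + 1/5·y_{n+1}] ⇒ (1 − 1/5z)y_{n+1} = (1 + 4/5z)y_n
  Hence R(z) = (1 + 4/5z)/(1 − 1/5z).

Solve |R(x)|<1 on ℝ⁻.
x=-0.79: |R|=0.3178
R=−1: 1+4/5x = −1+1/5x ⇒ -3/5x=2 ⇒ x=2/(-3/5)=-3.3333
Confirm numerically:
  x=-2.571: |R|=0.69793 <1
  x=-2.371: |R|=0.60833 <1
  x=-2.153: |R|=0.50496 <1
  x=-2.074: |R|=0.46593 <1
  x=-3.902: |R|=1.19164 >1
  x=-3.845: |R|=1.17354 >1
  x=-3.649: |R|=1.10949 >1
So |R|<1 on (-3.3333, 0).

(-3.3333, 0).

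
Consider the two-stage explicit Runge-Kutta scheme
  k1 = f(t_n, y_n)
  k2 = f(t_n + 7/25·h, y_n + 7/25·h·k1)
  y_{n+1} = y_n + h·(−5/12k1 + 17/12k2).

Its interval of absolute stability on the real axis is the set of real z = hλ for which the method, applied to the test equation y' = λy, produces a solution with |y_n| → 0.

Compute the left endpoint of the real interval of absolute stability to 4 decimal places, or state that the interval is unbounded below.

On y'=λy, z=hλ:
  k1=λy_n ⇒ h·k1=z·y_n;  k2=λ(1+7/25z)y_n ⇒ h·k2=z(1+7/25z)y_n
  y_{n+1}/y_n = 1 − 5/12z + 17/12z(1+7/25z) = 1 + z + 119/300z²
  so R(z) = 1 + z + 119/300z².

Need |R(x)|<1, x<0.
x=-1.29: |R|=0.3701
R=1: x+119/300x²=0 ⇒ x=−300/119=-2.5210; min R=1−1/(4·119/300)=0.3697>−1
Confirm numerically:
  x=-2.249: |R|=0.75734 <1
  x=-1.827: |R|=0.49705 <1
  x=-1.515: |R|=0.39544 <1
  x=-1.481: |R|=0.38903 <1
  x=-3.042: |R|=1.62866 >1
  x=-3.040: |R|=1.62583 >1
  x=-2.556: |R|=1.03548 >1
Stable set (-2.5210, 0).

z* = -2.5210.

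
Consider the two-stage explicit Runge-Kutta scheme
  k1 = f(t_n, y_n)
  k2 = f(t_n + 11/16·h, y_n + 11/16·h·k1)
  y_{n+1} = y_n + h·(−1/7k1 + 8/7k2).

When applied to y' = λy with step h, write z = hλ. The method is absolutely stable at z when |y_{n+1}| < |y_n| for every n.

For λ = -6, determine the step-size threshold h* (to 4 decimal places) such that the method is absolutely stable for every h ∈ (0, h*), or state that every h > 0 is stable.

(-1.2727,0); λ=-6 ⇒ h* = (14/11)/6 = 0.2121.

With y'=λy (z=hλ):
  k1=λy_n ⇒ h·k1=z·y_n;  k2=λ(1+11/16z)y_n ⇒ h·k2=z(1+11/16z)y_n
  y_{n+1}/y_n = 1 − 1/7z + 8/7z(1+11/16z) = 1 + z + 11/14z²
  ⇒ R(z) = 1 + z + 11/14z².

Find x<0 with |R(x)|<1.
x=-0.46: |R|=0.7063
R=1: x+11/14x²=0 ⇒ x=−14/11=-1.2727; min R=1−1/(4·11/14)=0.6818>−1
Confirm numerically:
  x=-0.845: |R|=0.71602 <1
  x=-0.779: |R|=0.69780 <1
  x=-0.695: |R|=0.68452 <1
  x=-0.668: |R|=0.68260 <1
  x=-1.821: |R|=1.78446 >1
  x=-1.416: |R|=1.15940 >1
  x=-1.348: |R|=1.07972 >1
So |R|<1 on (-1.2727, 0).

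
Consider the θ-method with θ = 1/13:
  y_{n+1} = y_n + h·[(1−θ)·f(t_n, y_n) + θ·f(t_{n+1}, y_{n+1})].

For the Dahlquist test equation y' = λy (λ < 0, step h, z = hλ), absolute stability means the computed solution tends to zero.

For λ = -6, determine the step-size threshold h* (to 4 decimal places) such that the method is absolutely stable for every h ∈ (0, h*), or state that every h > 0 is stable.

Test eqn y'=λy, z=hλ:
  y_{n+1} = y_n + z·[12/13·y_n + 1/13·y_{n+1}] ⇒ (1 − 1/13z)y_{n+1} = (1 + 12/13z)y_n
  ⇒ R(z) = (1 + 12/13z)/(1 − 1/13z).

Need |R(x)|<1, x<0.
x=-0.48: |R|=0.5371
R=−1: 1+12/13x = −1+1/13x ⇒ -11/13x=2 ⇒ x=2/(-11/13)=-2.3636
Confirm numerically:
  x=-2.158: |R|=0.85077 <1
  x=-2.042: |R|=0.76479 <1
  x=-1.269: |R|=0.15614 <1
  x=-2.761: |R|=1.27733 >1
  x=-2.677: |R|=1.21988 >1
  x=-2.392: |R|=1.02027 >1
So |R|<1 on (-2.3636, 0).

(-2.3636,0); λ=-6 ⇒ h* = (26/11)/6 = 0.3939.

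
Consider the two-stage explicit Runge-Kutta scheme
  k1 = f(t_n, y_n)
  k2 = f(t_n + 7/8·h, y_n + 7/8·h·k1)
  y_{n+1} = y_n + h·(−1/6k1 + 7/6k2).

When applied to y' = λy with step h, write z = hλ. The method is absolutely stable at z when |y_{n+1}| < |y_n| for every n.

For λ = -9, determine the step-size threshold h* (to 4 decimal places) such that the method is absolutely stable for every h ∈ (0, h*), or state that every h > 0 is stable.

On y'=λy, z=hλ:
  k1=λy_n ⇒ h·k1=z·y_n;  k2=λ(1+7/8z)y_n ⇒ h·k2=z(1+7/8z)y_n
  y_{n+1}/y_n = 1 − 1/6z + 7/6z(1+7/8z) = 1 + z + 49/48z²
  R(z) = 1 + z + 49/48z².

Need |R(x)|<1, x<0.
x=-1: |R|=1.0208
R=1: x+49/48x²=0 ⇒ x=−48/49=-0.9796; min R=1−1/(4·49/48)=0.7551>−1
Confirm numerically:
  x=-0.591: |R|=0.76556 <1
  x=-0.519: |R|=0.75597 <1
  x=-0.465: |R|=0.75573 <1
  x=-1.396: |R|=1.59342 >1
  x=-1.371: |R|=1.54780 >1
  x=-1.240: |R|=1.32963 >1
Stable set (-0.9796, 0).

(-0.9796,0); λ=-9 ⇒ h* = (48/49)/9 = 0.1088.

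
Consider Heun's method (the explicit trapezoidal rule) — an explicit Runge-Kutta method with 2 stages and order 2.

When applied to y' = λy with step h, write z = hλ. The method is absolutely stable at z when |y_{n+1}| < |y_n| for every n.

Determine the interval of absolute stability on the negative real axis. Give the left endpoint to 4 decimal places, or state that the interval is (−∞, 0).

Set f=λy, z=hλ:
  order 2, 2-stage ⇒ R(z)=1+z+z^2/2
  (e.g. R(-0.97)=0.50045, |R|=0.50045)

Solve |R(x)|<1 on ℝ⁻.
x=-0.97: |R|=0.5005
|R(-1.29)|=0.5421 |R(-0.72)|=0.5392 |R(-0.68)|=0.5512
Bisect:
  x_lo=-2.6425 |R|=1.8489  x_hi=-0.2073 |R|=0.8142
  mid=-1.42490 |R|=0.59027 →hi
  mid=-2.03369 |R|=1.03425 →lo
  mid=-1.72929 |R|=0.76593 →hi
  mid=-1.88149 |R|=0.88851 →hi
  mid=-1.95759 |R|=0.95849 →hi
  mid=-1.99564 |R|=0.99565 →hi
  mid=-2.01466 |R|=1.01477 →lo
  mid=-2.00515 |R|=1.00516 →lo
  mid=-2.00039 |R|=1.00039 →lo
  mid=-1.99801 |R|=0.99802 →hi
  ...
  [-2.00010,-1.99995] ⇒ x*=-2.0000
Stable set (-2.0000, 0).

(-2.0000, 0).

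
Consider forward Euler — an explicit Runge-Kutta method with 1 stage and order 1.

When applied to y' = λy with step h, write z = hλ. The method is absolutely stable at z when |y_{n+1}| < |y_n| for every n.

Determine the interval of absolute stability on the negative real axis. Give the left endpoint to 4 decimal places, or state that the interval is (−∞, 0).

z∈(-2.0000,0).

On y'=λy, z=hλ:
  order 1, 1-stage ⇒ R(z)=1+z
  (e.g. R(-1.75)=-0.75000, |R|=0.75000)

Need |R(x)|<1, x<0.
x=-1.75: |R|=0.7500
|R(-2.25)|=1.2500 |R(-1.78)|=0.7800 |R(-1.59)|=0.5900
Bisect:
  x_lo=-2.6143 |R|=1.6143  x_hi=-0.2390 |R|=0.7610
  mid=-1.42664 |R|=0.42664 →hi
  mid=-2.02047 |R|=1.02047 →lo
  mid=-1.72356 |R|=0.72356 →hi
  mid=-1.87202 |R|=0.87202 →hi
  mid=-1.94624 |R|=0.94624 →hi
  mid=-1.98336 |R|=0.98336 →hi
  mid=-2.00192 |R|=1.00192 →lo
  mid=-1.99264 |R|=0.99264 →hi
  mid=-1.99728 |R|=0.99728 →hi
  mid=-1.99960 |R|=0.99960 →hi
  ...
  [-2.00003,-1.99989] ⇒ x*=-2.0000
Stable set (-2.0000, 0).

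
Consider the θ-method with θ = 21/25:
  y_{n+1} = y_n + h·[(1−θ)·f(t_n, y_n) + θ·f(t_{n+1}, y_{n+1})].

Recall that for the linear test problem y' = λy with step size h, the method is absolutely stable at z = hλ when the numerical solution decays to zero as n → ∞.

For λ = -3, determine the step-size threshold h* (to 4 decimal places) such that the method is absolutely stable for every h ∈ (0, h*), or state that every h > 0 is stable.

Set f=λy, z=hλ:
  y_{n+1} = y_n + z·[4/25·y_n + 21/25·y_{n+1}] ⇒ (1 − 21/25z)y_{n+1} = (1 + 4/25z)y_n
  R(z) = (1 + 4/25z)/(1 − 21/25z).

Need |R(x)|<1, x<0.
x=-0.62: |R|=0.5923
x=-2: |R|=0.2537
x=-10: |R|=0.0638
x=-100: |R|=0.1765
θ=21/25≥1/2 ⇒ |1+4/25x|<|1−21/25x| ∀x<0 ⇒ unbounded interval.

(−∞, 0) — no finite endpoint. Any h>0 works for λ=-3.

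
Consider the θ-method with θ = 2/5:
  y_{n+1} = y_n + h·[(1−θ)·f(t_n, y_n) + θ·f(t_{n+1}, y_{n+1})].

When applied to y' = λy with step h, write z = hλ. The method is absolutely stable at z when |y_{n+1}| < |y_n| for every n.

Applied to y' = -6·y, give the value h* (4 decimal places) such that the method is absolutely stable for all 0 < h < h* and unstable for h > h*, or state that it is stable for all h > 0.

(-10.0000,0); λ=-6 ⇒ h* = (10)/6 = 1.6667.

With y'=λy (z=hλ):
  y_{n+1} = y_n + z·[3/5·y_n + 2/5·y_{n+1}] ⇒ (1 − 2/5z)y_{n+1} = (1 + 3/5z)y_n
  so R(z) = (1 + 3/5z)/(1 − 2/5z).

Boundary: |R(x)|=1, x<0.
x=-0.55: |R|=0.5492
R=−1: 1+3/5x = −1+2/5x ⇒ -1/5x=2 ⇒ x=2/(-1/5)=-10.0000
Confirm numerically:
  x=-9.704: |R|=0.98787 <1
  x=-6.635: |R|=0.81582 <1
  x=-4.947: |R|=0.66074 <1
  x=-10.248: |R|=1.00973 >1
  x=-10.224: |R|=1.00880 >1
  x=-10.042: |R|=1.00167 >1
Stable set (-10.0000, 0).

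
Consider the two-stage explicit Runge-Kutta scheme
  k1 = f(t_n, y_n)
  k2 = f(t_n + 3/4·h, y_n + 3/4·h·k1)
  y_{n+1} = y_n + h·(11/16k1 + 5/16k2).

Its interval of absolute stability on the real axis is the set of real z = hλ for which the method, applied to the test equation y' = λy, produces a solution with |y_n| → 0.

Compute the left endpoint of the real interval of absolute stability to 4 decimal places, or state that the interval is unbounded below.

Set f=λy, z=hλ:
  k1=λy_n ⇒ h·k1=z·y_n;  k2=λ(1+3/4z)y_n ⇒ h·k2=z(1+3/4z)y_n
  y_{n+1}/y_n = 1 + 11/16z + 5/16z(1+3/4z) = 1 + z + 15/64z²
  ⇒ R(z) = 1 + z + 15/64z².

Boundary: |R(x)|=1, x<0.
x=-0.39: |R|=0.6456
R=1: x+15/64x²=0 ⇒ x=−64/15=-4.2667; min R=1−1/(4·15/64)=-0.0667>−1
Confirm numerically:
  x=-3.919: |R|=0.68066 <1
  x=-2.131: |R|=0.06667 <1
  x=-2.111: |R|=0.06655 <1
  x=-4.663: |R|=1.43315 >1
  x=-4.442: |R|=1.18254 >1
So |R|<1 on (-4.2667, 0).

left endpoint -4.2667.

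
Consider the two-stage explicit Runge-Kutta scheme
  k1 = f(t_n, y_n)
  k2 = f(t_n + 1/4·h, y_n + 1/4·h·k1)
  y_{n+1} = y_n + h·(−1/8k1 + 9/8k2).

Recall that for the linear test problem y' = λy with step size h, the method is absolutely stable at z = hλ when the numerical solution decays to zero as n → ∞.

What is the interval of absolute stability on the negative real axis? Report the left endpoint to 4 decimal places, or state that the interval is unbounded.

(-3.5556, 0).

On y'=λy, z=hλ:
  k1=λy_n ⇒ h·k1=z·y_n;  k2=λ(1+1/4z)y_n ⇒ h·k2=z(1+1/4z)y_n
  y_{n+1}/y_n = 1 − 1/8z + 9/8z(1+1/4z) = 1 + z + 9/32z²
  R(z) = 1 + z + 9/32z².

Solve |R(x)|<1 on ℝ⁻.
x=-1.14: |R|=0.2255
R=1: x+9/32x²=0 ⇒ x=−32/9=-3.5556; min R=1−1/(4·9/32)=0.1111>−1
Confirm numerically:
  x=-2.699: |R|=0.34979 <1
  x=-2.545: |R|=0.27666 <1
  x=-1.740: |R|=0.11151 <1
  x=-4.142: |R|=1.68317 >1
  x=-3.936: |R|=1.42115 >1
  x=-3.819: |R|=1.28296 >1
Interval (-3.5556, 0).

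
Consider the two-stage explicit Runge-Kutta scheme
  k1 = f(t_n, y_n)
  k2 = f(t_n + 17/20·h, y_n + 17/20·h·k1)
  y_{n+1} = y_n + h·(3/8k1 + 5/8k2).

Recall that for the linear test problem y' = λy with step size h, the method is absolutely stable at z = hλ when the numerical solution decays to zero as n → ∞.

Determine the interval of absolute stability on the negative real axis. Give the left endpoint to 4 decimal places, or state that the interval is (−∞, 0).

(-1.8824, 0).

On y'=λy, z=hλ:
  k1=λy_n ⇒ h·k1=z·y_n;  k2=λ(1+17/20z)y_n ⇒ h·k2=z(1+17/20z)y_n
  y_{n+1}/y_n = 1 + 3/8z + 5/8z(1+17/20z) = 1 + z + 17/32z²
  ⇒ R(z) = 1 + z + 17/32z².

Solve |R(x)|<1 on ℝ⁻.
x=-0.67: |R|=0.5685
R=1: x+17/32x²=0 ⇒ x=−32/17=-1.8824; min R=1−1/(4·17/32)=0.5294>−1
Confirm numerically:
  x=-1.617: |R|=0.77205 <1
  x=-1.571: |R|=0.74015 <1
  x=-1.202: |R|=0.56555 <1
  x=-1.161: |R|=0.55508 <1
  x=-2.439: |R|=1.72126 >1
  x=-2.134: |R|=1.28529 >1
  x=-2.008: |R|=1.13403 >1
Stable set (-1.8824, 0).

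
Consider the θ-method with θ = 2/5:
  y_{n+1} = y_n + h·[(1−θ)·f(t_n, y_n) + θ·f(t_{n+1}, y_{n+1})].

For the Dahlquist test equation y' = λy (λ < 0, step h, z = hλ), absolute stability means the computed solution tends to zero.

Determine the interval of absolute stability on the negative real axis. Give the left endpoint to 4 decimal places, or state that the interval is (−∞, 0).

(-10.0000, 0).

Set f=λy, z=hλ:
  y_{n+1} = y_n + z·[3/5·y_n + 2/5·y_{n+1}] ⇒ (1 − 2/5z)y_{n+1} = (1 + 3/5z)y_n
  ⇒ R(z) = (1 + 3/5z)/(1 − 2/5z).

Find x<0 with |R(x)|<1.
x=-0.4: |R|=0.6552
R=−1: 1+3/5x = −1+2/5x ⇒ -1/5x=2 ⇒ x=2/(-1/5)=-10.0000
Confirm numerically:
  x=-8.886: |R|=0.95108 <1
  x=-8.832: |R|=0.94846 <1
  x=-5.713: |R|=0.73901 <1
  x=-5.281: |R|=0.69676 <1
  x=-10.358: |R|=1.01392 >1
  x=-10.185: |R|=1.00729 >1
Interval (-10.0000, 0).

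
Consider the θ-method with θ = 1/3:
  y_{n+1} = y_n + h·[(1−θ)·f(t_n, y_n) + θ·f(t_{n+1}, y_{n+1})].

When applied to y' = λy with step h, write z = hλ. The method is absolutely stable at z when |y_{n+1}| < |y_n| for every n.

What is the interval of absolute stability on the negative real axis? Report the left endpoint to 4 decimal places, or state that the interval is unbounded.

Test eqn y'=λy, z=hλ:
  y_{n+1} = y_n + z·[2/3·y_n + 1/3·y_{n+1}] ⇒ (1 − 1/3z)y_{n+1} = (1 + 2/3z)y_n
  Hence R(z) = (1 + 2/3z)/(1 − 1/3z).

Solve |R(x)|<1 on ℝ⁻.
x=-0.49: |R|=0.5788
R=−1: 1+2/3x = −1+1/3x ⇒ -1/3x=2 ⇒ x=2/(-1/3)=-6.0000
Confirm numerically:
  x=-5.850: |R|=0.98305 <1
  x=-4.702: |R|=0.83147 <1
  x=-4.281: |R|=0.76391 <1
  x=-4.019: |R|=0.71777 <1
  x=-6.511: |R|=1.05373 >1
  x=-6.419: |R|=1.04448 >1
Stable set (-6.0000, 0).

z∈(-6.0000,0).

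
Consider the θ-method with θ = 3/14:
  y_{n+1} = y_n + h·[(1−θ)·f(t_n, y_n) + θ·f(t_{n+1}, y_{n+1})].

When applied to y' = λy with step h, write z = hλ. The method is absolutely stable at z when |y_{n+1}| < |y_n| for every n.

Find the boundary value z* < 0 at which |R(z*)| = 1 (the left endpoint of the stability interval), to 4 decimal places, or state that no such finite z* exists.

Set f=λy, z=hλ:
  y_{n+1} = y_n + z·[11/14·y_n + 3/14·y_{n+1}] ⇒ (1 − 3/14z)y_{n+1} = (1 + 11/14z)y_n
  ⇒ R(z) = (1 + 11/14z)/(1 − 3/14z).

Need |R(x)|<1, x<0.
x=-1.33: |R|=0.0350
R=−1: 1+11/14x = −1+3/14x ⇒ -4/7x=2 ⇒ x=2/(-4/7)=-3.5000
Confirm numerically:
  x=-3.151: |R|=0.88095 <1
  x=-2.353: |R|=0.56427 <1
  x=-1.483: |R|=0.12537 <1
  x=-3.895: |R|=1.12303 >1
  x=-3.759: |R|=1.08197 >1
  x=-3.708: |R|=1.06623 >1
Stable set (-3.5000, 0).

left endpoint -3.5000.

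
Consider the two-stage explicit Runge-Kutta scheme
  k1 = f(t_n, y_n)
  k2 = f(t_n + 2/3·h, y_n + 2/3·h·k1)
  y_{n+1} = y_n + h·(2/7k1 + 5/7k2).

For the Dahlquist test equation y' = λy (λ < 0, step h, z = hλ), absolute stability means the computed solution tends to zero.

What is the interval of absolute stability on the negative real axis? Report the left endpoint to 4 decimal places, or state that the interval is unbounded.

(-2.1000, 0).

With y'=λy (z=hλ):
  k1=λy_n ⇒ h·k1=z·y_n;  k2=λ(1+2/3z)y_n ⇒ h·k2=z(1+2/3z)y_n
  y_{n+1}/y_n = 1 + 2/7z + 5/7z(1+2/3z) = 1 + z + 10/21z²
  so R(z) = 1 + z + 10/21z².

Boundary: |R(x)|=1, x<0.
x=-1.29: |R|=0.5024
R=1: x+10/21x²=0 ⇒ x=−21/10=-2.1000; min R=1−1/(4·10/21)=0.4750>−1
Confirm numerically:
  x=-2.044: |R|=0.94549 <1
  x=-1.292: |R|=0.50289 <1
  x=-1.136: |R|=0.47852 <1
  x=-1.057: |R|=0.47502 <1
  x=-2.218: |R|=1.12463 >1
  x=-2.153: |R|=1.05434 >1
Stable set (-2.1000, 0).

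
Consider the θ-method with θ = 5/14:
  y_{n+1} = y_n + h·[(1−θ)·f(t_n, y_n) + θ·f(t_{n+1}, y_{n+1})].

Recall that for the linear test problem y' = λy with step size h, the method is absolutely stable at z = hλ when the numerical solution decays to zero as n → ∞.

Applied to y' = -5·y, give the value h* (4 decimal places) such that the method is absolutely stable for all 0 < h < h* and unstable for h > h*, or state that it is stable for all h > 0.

(-7.0000,0); λ=-5 ⇒ h* = (7)/5 = 1.4000.

On y'=λy, z=hλ:
  y_{n+1} = y_n + z·[9/14·y_n + 5/14·y_{n+1}] ⇒ (1 − 5/14z)y_{n+1} = (1 + 9/14z)y_n
  R(z) = (1 + 9/14z)/(1 − 5/14z).

Solve |R(x)|<1 on ℝ⁻.
x=-0.35: |R|=0.6889
R=−1: 1+9/14x = −1+5/14x ⇒ -2/7x=2 ⇒ x=2/(-2/7)=-7.0000
Confirm numerically:
  x=-6.060: |R|=0.91512 <1
  x=-5.142: |R|=0.81284 <1
  x=-4.893: |R|=0.78089 <1
  x=-7.580: |R|=1.04470 >1
  x=-7.488: |R|=1.03795 >1
  x=-7.290: |R|=1.02299 >1
Stable set (-7.0000, 0).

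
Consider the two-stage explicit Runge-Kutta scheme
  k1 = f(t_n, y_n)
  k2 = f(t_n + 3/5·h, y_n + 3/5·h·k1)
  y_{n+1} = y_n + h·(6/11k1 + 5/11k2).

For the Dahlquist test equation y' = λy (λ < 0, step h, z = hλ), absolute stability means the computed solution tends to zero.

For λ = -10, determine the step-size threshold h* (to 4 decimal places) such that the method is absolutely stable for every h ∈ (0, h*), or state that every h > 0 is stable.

Test eqn y'=λy, z=hλ:
  k1=λy_n ⇒ h·k1=z·y_n;  k2=λ(1+3/5z)y_n ⇒ h·k2=z(1+3/5z)y_n
  y_{n+1}/y_n = 1 + 6/11z + 5/11z(1+3/5z) = 1 + z + 3/11z²
  so R(z) = 1 + z + 3/11z².

Boundary: |R(x)|=1, x<0.
x=-1.64: |R|=0.0935
R=1: x+3/11x²=0 ⇒ x=−11/3=-3.6667; min R=1−1/(4·3/11)=0.0833>−1
Confirm numerically:
  x=-3.626: |R|=0.95978 <1
  x=-2.492: |R|=0.20165 <1
  x=-2.448: |R|=0.18637 <1
  x=-2.322: |R|=0.14846 <1
  x=-4.258: |R|=1.68670 >1
  x=-4.009: |R|=1.37429 >1
Stable set (-3.6667, 0).

(-3.6667,0); λ=-10 ⇒ h* = (11/3)/10 = 0.3667.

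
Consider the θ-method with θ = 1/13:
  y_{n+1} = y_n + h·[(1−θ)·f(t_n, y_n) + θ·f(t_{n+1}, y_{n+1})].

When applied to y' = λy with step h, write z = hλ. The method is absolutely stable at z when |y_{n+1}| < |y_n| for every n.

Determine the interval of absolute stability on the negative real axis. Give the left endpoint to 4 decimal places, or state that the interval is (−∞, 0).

z∈(-2.3636,0).

With y'=λy (z=hλ):
  y_{n+1} = y_n + z·[12/13·y_n + 1/13·y_{n+1}] ⇒ (1 − 1/13z)y_{n+1} = (1 + 12/13z)y_n
  Hence R(z) = (1 + 12/13z)/(1 − 1/13z).

Boundary: |R(x)|=1, x<0.
x=-1.8: |R|=0.5811
R=−1: 1+12/13x = −1+1/13x ⇒ -11/13x=2 ⇒ x=2/(-11/13)=-2.3636
Confirm numerically:
  x=-2.134: |R|=0.83309 <1
  x=-2.033: |R|=0.75807 <1
  x=-1.605: |R|=0.42862 <1
  x=-1.494: |R|=0.34000 <1
  x=-2.952: |R|=1.40572 >1
  x=-2.948: |R|=1.40306 >1
So |R|<1 on (-2.3636, 0).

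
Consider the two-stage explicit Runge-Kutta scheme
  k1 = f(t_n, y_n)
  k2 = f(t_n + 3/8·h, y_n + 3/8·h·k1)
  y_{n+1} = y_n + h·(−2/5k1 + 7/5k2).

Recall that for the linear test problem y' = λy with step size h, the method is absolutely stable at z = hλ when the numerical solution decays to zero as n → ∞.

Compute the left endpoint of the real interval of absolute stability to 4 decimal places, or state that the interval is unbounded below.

z* = -1.9048.

With y'=λy (z=hλ):
  k1=λy_n ⇒ h·k1=z·y_n;  k2=λ(1+3/8z)y_n ⇒ h·k2=z(1+3/8z)y_n
  y_{n+1}/y_n = 1 − 2/5z + 7/5z(1+3/8z) = 1 + z + 21/40z²
  so R(z) = 1 + z + 21/40z².

Solve |R(x)|<1 on ℝ⁻.
x=-1.7: |R|=0.8172
R=1: x+21/40x²=0 ⇒ x=−40/21=-1.9048; min R=1−1/(4·21/40)=0.5238>−1
Confirm numerically:
  x=-1.814: |R|=0.91356 <1
  x=-1.733: |R|=0.84373 <1
  x=-1.597: |R|=0.74196 <1
  x=-1.009: |R|=0.52549 <1
  x=-2.312: |R|=1.49431 >1
  x=-2.079: |R|=1.19018 >1
Stable set (-1.9048, 0).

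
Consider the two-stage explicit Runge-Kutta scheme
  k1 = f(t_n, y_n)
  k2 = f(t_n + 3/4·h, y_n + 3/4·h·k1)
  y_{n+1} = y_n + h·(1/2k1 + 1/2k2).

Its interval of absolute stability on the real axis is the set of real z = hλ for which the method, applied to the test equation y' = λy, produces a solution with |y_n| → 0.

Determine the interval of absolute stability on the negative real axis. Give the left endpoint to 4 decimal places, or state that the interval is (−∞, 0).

(-2.6667, 0).

With y'=λy (z=hλ):
  k1=λy_n ⇒ h·k1=z·y_n;  k2=λ(1+3/4z)y_n ⇒ h·k2=z(1+3/4z)y_n
  y_{n+1}/y_n = 1 + 1/2z + 1/2z(1+3/4z) = 1 + z + 3/8z²
  R(z) = 1 + z + 3/8z².

Solve |R(x)|<1 on ℝ⁻.
x=-0.59: |R|=0.5405
R=1: x+3/8x²=0 ⇒ x=−8/3=-2.6667; min R=1−1/(4·3/8)=0.3333>−1
Confirm numerically:
  x=-1.924: |R|=0.46417 <1
  x=-1.663: |R|=0.37409 <1
  x=-1.384: |R|=0.33430 <1
  x=-1.212: |R|=0.33885 <1
  x=-3.236: |R|=1.69089 >1
  x=-3.230: |R|=1.68234 >1
Interval (-2.6667, 0).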